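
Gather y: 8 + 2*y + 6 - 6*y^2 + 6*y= -6*y^2 + 8*y + 14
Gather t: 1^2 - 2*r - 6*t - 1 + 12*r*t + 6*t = 12*r*t - 2*r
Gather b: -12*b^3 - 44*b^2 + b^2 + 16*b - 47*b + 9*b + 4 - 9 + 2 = -12*b^3 - 43*b^2 - 22*b - 3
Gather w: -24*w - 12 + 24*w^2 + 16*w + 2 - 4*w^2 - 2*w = 20*w^2 - 10*w - 10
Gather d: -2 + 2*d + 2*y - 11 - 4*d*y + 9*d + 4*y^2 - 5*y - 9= d*(11 - 4*y) + 4*y^2 - 3*y - 22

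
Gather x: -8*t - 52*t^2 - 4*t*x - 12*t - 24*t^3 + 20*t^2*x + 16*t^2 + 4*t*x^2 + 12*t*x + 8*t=-24*t^3 - 36*t^2 + 4*t*x^2 - 12*t + x*(20*t^2 + 8*t)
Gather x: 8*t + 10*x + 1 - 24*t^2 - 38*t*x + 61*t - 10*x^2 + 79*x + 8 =-24*t^2 + 69*t - 10*x^2 + x*(89 - 38*t) + 9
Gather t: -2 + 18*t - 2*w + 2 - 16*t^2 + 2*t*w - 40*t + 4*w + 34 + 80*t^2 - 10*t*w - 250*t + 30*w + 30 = 64*t^2 + t*(-8*w - 272) + 32*w + 64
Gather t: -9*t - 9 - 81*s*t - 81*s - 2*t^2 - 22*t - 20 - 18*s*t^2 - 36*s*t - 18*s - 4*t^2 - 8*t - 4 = -99*s + t^2*(-18*s - 6) + t*(-117*s - 39) - 33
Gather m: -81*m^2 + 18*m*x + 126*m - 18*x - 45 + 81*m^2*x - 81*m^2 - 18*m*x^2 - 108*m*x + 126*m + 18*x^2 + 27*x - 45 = m^2*(81*x - 162) + m*(-18*x^2 - 90*x + 252) + 18*x^2 + 9*x - 90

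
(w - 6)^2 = w^2 - 12*w + 36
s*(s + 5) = s^2 + 5*s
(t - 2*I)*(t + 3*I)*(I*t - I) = I*t^3 - t^2 - I*t^2 + t + 6*I*t - 6*I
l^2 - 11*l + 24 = (l - 8)*(l - 3)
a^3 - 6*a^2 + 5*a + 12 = (a - 4)*(a - 3)*(a + 1)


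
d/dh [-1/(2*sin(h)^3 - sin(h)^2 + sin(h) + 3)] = (6*sin(h)^2 - 2*sin(h) + 1)*cos(h)/(2*sin(h)^3 - sin(h)^2 + sin(h) + 3)^2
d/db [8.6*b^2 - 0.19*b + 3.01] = 17.2*b - 0.19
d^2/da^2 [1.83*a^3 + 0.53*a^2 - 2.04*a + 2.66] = 10.98*a + 1.06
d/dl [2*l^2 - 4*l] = 4*l - 4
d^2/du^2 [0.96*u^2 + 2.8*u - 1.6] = 1.92000000000000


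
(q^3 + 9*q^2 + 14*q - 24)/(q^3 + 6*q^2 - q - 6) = (q + 4)/(q + 1)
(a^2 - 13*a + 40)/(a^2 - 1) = (a^2 - 13*a + 40)/(a^2 - 1)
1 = 1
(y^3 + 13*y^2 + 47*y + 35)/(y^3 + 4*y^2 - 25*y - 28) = (y + 5)/(y - 4)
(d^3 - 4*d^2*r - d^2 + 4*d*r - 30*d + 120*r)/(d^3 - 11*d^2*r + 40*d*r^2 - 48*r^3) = (d^2 - d - 30)/(d^2 - 7*d*r + 12*r^2)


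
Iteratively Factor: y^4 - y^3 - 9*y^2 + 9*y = (y)*(y^3 - y^2 - 9*y + 9) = y*(y - 3)*(y^2 + 2*y - 3) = y*(y - 3)*(y - 1)*(y + 3)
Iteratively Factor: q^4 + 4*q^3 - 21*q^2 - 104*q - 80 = (q + 4)*(q^3 - 21*q - 20) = (q - 5)*(q + 4)*(q^2 + 5*q + 4) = (q - 5)*(q + 4)^2*(q + 1)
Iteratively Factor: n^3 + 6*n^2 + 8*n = (n + 2)*(n^2 + 4*n) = (n + 2)*(n + 4)*(n)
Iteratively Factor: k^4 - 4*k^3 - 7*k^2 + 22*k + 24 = (k - 4)*(k^3 - 7*k - 6) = (k - 4)*(k - 3)*(k^2 + 3*k + 2) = (k - 4)*(k - 3)*(k + 1)*(k + 2)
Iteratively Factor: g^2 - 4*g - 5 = (g + 1)*(g - 5)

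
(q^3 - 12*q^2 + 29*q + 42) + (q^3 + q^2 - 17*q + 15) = 2*q^3 - 11*q^2 + 12*q + 57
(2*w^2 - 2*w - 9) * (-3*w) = -6*w^3 + 6*w^2 + 27*w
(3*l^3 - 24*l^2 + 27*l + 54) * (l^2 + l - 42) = 3*l^5 - 21*l^4 - 123*l^3 + 1089*l^2 - 1080*l - 2268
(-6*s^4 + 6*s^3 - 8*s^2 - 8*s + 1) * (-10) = 60*s^4 - 60*s^3 + 80*s^2 + 80*s - 10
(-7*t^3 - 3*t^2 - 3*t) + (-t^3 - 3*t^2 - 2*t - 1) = -8*t^3 - 6*t^2 - 5*t - 1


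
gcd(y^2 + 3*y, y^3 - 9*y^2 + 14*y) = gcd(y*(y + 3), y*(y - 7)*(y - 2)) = y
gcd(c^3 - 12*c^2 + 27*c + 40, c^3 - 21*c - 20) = c^2 - 4*c - 5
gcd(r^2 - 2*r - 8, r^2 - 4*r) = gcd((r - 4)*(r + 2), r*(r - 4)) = r - 4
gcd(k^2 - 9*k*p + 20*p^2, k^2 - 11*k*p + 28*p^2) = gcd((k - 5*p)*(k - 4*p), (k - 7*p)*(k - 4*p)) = -k + 4*p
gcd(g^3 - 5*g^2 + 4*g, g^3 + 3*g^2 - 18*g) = g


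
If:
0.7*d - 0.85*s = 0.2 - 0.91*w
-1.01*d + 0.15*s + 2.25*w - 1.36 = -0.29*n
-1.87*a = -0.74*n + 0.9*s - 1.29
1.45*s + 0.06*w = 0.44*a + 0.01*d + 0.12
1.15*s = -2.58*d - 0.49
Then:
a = 0.33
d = -0.26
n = -0.71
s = 0.16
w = 0.57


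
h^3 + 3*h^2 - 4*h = h*(h - 1)*(h + 4)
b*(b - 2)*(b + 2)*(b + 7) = b^4 + 7*b^3 - 4*b^2 - 28*b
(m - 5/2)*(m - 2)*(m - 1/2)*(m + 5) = m^4 - 71*m^2/4 + 135*m/4 - 25/2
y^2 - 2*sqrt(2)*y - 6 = (y - 3*sqrt(2))*(y + sqrt(2))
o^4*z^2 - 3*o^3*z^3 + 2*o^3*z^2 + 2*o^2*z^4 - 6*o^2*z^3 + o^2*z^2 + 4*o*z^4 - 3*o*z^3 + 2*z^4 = (o - 2*z)*(o - z)*(o*z + z)^2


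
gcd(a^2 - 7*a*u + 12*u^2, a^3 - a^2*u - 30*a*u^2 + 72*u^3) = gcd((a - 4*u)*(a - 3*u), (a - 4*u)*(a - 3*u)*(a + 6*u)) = a^2 - 7*a*u + 12*u^2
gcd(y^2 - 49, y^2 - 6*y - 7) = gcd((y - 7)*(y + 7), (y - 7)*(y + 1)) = y - 7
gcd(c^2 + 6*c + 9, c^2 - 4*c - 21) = c + 3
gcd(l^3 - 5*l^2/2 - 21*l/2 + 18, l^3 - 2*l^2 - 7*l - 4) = l - 4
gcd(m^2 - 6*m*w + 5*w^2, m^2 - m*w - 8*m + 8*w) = -m + w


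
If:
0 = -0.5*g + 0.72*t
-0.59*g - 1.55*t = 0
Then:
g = 0.00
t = 0.00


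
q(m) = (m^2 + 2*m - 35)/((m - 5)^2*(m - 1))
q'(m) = (2*m + 2)/((m - 5)^2*(m - 1)) - (m^2 + 2*m - 35)/((m - 5)^2*(m - 1)^2) - 2*(m^2 + 2*m - 35)/((m - 5)^3*(m - 1))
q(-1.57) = 0.32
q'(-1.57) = 0.23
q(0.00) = 1.40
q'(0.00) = 1.88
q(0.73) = 6.70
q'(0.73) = 27.27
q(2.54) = -2.52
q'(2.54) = 0.35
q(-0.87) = 0.56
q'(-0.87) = 0.48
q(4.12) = -4.05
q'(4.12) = -3.67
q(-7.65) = -0.01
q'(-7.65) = 0.01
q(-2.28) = 0.20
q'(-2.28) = 0.13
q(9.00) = 0.50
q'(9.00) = -0.16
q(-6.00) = 0.01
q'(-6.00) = 0.02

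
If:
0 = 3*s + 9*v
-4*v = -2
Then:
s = -3/2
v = 1/2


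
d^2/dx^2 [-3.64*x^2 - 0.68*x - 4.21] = -7.28000000000000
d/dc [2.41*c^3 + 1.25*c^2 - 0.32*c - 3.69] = 7.23*c^2 + 2.5*c - 0.32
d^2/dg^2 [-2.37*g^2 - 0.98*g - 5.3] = -4.74000000000000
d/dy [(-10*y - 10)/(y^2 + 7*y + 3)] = 10*(y^2 + 2*y + 4)/(y^4 + 14*y^3 + 55*y^2 + 42*y + 9)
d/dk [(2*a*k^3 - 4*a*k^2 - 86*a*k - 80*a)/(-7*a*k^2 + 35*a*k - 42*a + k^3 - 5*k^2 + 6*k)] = 2*a*((-3*k^2 + 4*k + 43)*(7*a*k^2 - 35*a*k + 42*a - k^3 + 5*k^2 - 6*k) + (-k^3 + 2*k^2 + 43*k + 40)*(-14*a*k + 35*a + 3*k^2 - 10*k + 6))/(7*a*k^2 - 35*a*k + 42*a - k^3 + 5*k^2 - 6*k)^2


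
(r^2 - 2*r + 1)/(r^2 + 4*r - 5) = (r - 1)/(r + 5)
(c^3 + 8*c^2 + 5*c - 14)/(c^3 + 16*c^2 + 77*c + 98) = (c - 1)/(c + 7)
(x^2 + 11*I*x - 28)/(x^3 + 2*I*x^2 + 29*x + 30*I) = (x^2 + 11*I*x - 28)/(x^3 + 2*I*x^2 + 29*x + 30*I)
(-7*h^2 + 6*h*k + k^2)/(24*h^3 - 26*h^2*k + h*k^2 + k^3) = (-7*h - k)/(24*h^2 - 2*h*k - k^2)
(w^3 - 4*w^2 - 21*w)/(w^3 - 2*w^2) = (w^2 - 4*w - 21)/(w*(w - 2))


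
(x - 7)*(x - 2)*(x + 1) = x^3 - 8*x^2 + 5*x + 14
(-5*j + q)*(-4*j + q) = 20*j^2 - 9*j*q + q^2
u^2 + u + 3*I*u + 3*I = (u + 1)*(u + 3*I)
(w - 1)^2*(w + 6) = w^3 + 4*w^2 - 11*w + 6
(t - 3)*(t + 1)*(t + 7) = t^3 + 5*t^2 - 17*t - 21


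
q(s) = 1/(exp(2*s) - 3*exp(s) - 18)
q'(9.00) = 0.00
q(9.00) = 0.00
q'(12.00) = 0.00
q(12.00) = 0.00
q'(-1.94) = 0.00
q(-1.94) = -0.05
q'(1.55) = -0.31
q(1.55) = -0.10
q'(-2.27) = 0.00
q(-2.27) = -0.05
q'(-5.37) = 0.00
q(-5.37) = -0.06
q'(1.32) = -0.07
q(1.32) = -0.07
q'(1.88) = -2.37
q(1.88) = 0.19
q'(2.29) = -0.07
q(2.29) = 0.02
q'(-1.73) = 0.00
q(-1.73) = -0.05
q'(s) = (-2*exp(2*s) + 3*exp(s))/(exp(2*s) - 3*exp(s) - 18)^2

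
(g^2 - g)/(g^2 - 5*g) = (g - 1)/(g - 5)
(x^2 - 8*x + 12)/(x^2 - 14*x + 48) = (x - 2)/(x - 8)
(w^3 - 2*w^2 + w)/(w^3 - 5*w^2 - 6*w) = (-w^2 + 2*w - 1)/(-w^2 + 5*w + 6)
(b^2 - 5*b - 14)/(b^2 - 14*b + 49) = (b + 2)/(b - 7)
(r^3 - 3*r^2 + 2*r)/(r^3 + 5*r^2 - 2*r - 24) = r*(r - 1)/(r^2 + 7*r + 12)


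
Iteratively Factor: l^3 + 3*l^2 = (l + 3)*(l^2) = l*(l + 3)*(l)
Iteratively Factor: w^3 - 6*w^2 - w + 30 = (w - 3)*(w^2 - 3*w - 10) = (w - 3)*(w + 2)*(w - 5)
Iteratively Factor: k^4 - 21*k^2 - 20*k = (k - 5)*(k^3 + 5*k^2 + 4*k) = (k - 5)*(k + 1)*(k^2 + 4*k) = (k - 5)*(k + 1)*(k + 4)*(k)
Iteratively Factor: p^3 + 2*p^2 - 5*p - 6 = (p + 1)*(p^2 + p - 6) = (p + 1)*(p + 3)*(p - 2)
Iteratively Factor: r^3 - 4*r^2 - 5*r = (r)*(r^2 - 4*r - 5) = r*(r - 5)*(r + 1)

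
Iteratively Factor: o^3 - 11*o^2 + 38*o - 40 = (o - 4)*(o^2 - 7*o + 10) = (o - 5)*(o - 4)*(o - 2)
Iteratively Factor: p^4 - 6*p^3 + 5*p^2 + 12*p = (p - 3)*(p^3 - 3*p^2 - 4*p) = (p - 4)*(p - 3)*(p^2 + p) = (p - 4)*(p - 3)*(p + 1)*(p)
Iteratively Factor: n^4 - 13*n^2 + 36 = (n - 3)*(n^3 + 3*n^2 - 4*n - 12) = (n - 3)*(n - 2)*(n^2 + 5*n + 6) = (n - 3)*(n - 2)*(n + 3)*(n + 2)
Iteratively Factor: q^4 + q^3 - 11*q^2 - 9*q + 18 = (q + 3)*(q^3 - 2*q^2 - 5*q + 6) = (q + 2)*(q + 3)*(q^2 - 4*q + 3) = (q - 1)*(q + 2)*(q + 3)*(q - 3)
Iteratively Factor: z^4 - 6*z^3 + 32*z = (z)*(z^3 - 6*z^2 + 32) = z*(z - 4)*(z^2 - 2*z - 8) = z*(z - 4)^2*(z + 2)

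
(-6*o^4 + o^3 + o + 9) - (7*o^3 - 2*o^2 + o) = -6*o^4 - 6*o^3 + 2*o^2 + 9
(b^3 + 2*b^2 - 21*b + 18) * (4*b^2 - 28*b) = 4*b^5 - 20*b^4 - 140*b^3 + 660*b^2 - 504*b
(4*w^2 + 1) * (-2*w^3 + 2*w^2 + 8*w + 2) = -8*w^5 + 8*w^4 + 30*w^3 + 10*w^2 + 8*w + 2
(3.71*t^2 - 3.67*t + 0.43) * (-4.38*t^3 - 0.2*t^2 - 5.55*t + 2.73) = -16.2498*t^5 + 15.3326*t^4 - 21.7399*t^3 + 30.4108*t^2 - 12.4056*t + 1.1739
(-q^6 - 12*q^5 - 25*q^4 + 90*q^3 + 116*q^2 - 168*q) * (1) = -q^6 - 12*q^5 - 25*q^4 + 90*q^3 + 116*q^2 - 168*q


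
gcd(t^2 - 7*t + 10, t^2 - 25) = t - 5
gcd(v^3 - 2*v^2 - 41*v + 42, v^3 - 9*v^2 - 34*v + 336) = v^2 - v - 42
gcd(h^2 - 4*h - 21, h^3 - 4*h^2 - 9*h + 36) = h + 3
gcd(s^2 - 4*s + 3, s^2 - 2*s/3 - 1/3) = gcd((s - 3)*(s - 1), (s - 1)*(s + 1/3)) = s - 1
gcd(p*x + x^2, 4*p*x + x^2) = x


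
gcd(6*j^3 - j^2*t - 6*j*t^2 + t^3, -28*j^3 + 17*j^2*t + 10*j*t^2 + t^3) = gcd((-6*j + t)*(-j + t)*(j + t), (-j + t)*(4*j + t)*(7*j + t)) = -j + t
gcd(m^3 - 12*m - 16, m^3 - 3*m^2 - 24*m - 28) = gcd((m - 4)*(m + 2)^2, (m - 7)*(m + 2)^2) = m^2 + 4*m + 4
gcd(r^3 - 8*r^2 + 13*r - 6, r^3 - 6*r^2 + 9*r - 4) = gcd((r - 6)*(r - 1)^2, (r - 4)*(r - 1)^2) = r^2 - 2*r + 1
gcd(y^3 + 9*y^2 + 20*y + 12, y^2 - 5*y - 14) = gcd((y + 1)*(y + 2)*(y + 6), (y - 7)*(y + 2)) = y + 2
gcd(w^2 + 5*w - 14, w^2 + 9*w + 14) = w + 7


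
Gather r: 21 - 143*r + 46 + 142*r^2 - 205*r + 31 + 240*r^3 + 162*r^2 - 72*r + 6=240*r^3 + 304*r^2 - 420*r + 104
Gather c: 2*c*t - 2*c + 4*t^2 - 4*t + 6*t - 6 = c*(2*t - 2) + 4*t^2 + 2*t - 6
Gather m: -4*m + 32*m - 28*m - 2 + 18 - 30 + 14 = 0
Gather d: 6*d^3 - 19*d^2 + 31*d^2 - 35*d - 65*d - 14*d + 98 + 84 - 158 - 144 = 6*d^3 + 12*d^2 - 114*d - 120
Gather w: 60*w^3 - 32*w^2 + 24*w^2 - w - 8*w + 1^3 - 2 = 60*w^3 - 8*w^2 - 9*w - 1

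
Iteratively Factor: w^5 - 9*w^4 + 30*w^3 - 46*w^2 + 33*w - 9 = (w - 1)*(w^4 - 8*w^3 + 22*w^2 - 24*w + 9) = (w - 3)*(w - 1)*(w^3 - 5*w^2 + 7*w - 3) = (w - 3)*(w - 1)^2*(w^2 - 4*w + 3) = (w - 3)*(w - 1)^3*(w - 3)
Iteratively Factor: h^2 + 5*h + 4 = (h + 4)*(h + 1)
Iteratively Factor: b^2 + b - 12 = (b - 3)*(b + 4)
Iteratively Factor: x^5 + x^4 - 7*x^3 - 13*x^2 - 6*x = (x + 1)*(x^4 - 7*x^2 - 6*x) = (x + 1)*(x + 2)*(x^3 - 2*x^2 - 3*x) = (x - 3)*(x + 1)*(x + 2)*(x^2 + x) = (x - 3)*(x + 1)^2*(x + 2)*(x)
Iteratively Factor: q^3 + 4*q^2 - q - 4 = (q + 4)*(q^2 - 1) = (q + 1)*(q + 4)*(q - 1)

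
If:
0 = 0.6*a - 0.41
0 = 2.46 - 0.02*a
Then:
No Solution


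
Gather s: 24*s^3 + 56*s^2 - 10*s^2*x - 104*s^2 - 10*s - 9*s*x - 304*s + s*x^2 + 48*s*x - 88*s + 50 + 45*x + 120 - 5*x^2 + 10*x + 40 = 24*s^3 + s^2*(-10*x - 48) + s*(x^2 + 39*x - 402) - 5*x^2 + 55*x + 210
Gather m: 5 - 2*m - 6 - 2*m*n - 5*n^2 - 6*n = m*(-2*n - 2) - 5*n^2 - 6*n - 1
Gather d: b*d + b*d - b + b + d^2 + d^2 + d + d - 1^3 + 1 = 2*d^2 + d*(2*b + 2)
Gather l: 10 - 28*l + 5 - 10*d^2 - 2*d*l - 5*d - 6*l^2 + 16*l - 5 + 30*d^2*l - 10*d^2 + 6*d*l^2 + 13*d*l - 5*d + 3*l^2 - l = -20*d^2 - 10*d + l^2*(6*d - 3) + l*(30*d^2 + 11*d - 13) + 10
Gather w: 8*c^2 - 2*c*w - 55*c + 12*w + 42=8*c^2 - 55*c + w*(12 - 2*c) + 42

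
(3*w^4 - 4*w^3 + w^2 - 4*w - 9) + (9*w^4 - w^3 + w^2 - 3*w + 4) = 12*w^4 - 5*w^3 + 2*w^2 - 7*w - 5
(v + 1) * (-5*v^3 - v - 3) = -5*v^4 - 5*v^3 - v^2 - 4*v - 3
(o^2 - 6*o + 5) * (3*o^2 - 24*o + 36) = 3*o^4 - 42*o^3 + 195*o^2 - 336*o + 180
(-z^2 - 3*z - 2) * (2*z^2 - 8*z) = -2*z^4 + 2*z^3 + 20*z^2 + 16*z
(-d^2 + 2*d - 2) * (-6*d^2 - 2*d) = 6*d^4 - 10*d^3 + 8*d^2 + 4*d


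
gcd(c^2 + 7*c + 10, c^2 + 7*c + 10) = c^2 + 7*c + 10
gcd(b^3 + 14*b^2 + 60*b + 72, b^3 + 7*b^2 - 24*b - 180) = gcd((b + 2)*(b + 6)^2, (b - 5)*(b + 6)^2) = b^2 + 12*b + 36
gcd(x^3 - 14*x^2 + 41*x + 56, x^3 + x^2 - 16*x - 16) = x + 1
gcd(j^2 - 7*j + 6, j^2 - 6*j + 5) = j - 1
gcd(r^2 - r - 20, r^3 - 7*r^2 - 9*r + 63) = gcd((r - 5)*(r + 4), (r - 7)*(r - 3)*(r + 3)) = 1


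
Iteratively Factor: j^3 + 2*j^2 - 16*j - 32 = (j - 4)*(j^2 + 6*j + 8) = (j - 4)*(j + 4)*(j + 2)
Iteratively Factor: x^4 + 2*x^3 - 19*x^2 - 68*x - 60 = (x - 5)*(x^3 + 7*x^2 + 16*x + 12) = (x - 5)*(x + 3)*(x^2 + 4*x + 4) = (x - 5)*(x + 2)*(x + 3)*(x + 2)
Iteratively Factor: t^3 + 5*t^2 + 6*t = (t + 2)*(t^2 + 3*t) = (t + 2)*(t + 3)*(t)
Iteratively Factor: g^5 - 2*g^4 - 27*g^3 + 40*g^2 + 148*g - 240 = (g - 2)*(g^4 - 27*g^2 - 14*g + 120) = (g - 2)^2*(g^3 + 2*g^2 - 23*g - 60) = (g - 2)^2*(g + 4)*(g^2 - 2*g - 15) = (g - 2)^2*(g + 3)*(g + 4)*(g - 5)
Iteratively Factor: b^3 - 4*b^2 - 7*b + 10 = (b + 2)*(b^2 - 6*b + 5) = (b - 1)*(b + 2)*(b - 5)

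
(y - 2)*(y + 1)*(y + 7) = y^3 + 6*y^2 - 9*y - 14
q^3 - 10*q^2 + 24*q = q*(q - 6)*(q - 4)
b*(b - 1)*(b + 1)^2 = b^4 + b^3 - b^2 - b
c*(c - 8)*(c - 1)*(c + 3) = c^4 - 6*c^3 - 19*c^2 + 24*c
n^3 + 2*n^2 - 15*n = n*(n - 3)*(n + 5)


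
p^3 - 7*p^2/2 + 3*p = p*(p - 2)*(p - 3/2)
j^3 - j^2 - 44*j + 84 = (j - 6)*(j - 2)*(j + 7)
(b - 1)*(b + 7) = b^2 + 6*b - 7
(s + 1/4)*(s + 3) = s^2 + 13*s/4 + 3/4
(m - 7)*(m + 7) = m^2 - 49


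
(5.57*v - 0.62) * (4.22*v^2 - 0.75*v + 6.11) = 23.5054*v^3 - 6.7939*v^2 + 34.4977*v - 3.7882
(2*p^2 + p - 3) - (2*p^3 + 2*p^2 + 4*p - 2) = -2*p^3 - 3*p - 1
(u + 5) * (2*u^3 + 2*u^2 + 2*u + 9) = 2*u^4 + 12*u^3 + 12*u^2 + 19*u + 45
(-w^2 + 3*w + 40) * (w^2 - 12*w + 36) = -w^4 + 15*w^3 - 32*w^2 - 372*w + 1440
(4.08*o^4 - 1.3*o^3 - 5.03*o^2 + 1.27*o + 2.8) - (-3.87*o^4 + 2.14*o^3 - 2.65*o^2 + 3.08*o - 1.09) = 7.95*o^4 - 3.44*o^3 - 2.38*o^2 - 1.81*o + 3.89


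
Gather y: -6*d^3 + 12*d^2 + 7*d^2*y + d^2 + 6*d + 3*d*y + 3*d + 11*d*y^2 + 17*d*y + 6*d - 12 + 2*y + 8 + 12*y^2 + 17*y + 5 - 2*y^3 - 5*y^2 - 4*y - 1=-6*d^3 + 13*d^2 + 15*d - 2*y^3 + y^2*(11*d + 7) + y*(7*d^2 + 20*d + 15)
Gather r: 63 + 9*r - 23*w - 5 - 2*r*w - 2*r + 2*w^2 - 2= r*(7 - 2*w) + 2*w^2 - 23*w + 56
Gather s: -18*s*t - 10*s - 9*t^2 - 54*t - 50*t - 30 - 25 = s*(-18*t - 10) - 9*t^2 - 104*t - 55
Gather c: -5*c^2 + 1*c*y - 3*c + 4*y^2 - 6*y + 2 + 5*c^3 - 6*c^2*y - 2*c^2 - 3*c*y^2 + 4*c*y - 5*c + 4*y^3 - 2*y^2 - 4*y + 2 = 5*c^3 + c^2*(-6*y - 7) + c*(-3*y^2 + 5*y - 8) + 4*y^3 + 2*y^2 - 10*y + 4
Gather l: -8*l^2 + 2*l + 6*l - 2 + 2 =-8*l^2 + 8*l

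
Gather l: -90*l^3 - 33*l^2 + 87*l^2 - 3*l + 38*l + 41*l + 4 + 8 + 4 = -90*l^3 + 54*l^2 + 76*l + 16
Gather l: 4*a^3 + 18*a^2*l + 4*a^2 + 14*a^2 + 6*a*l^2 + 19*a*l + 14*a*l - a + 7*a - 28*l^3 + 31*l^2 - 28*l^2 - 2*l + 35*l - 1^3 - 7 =4*a^3 + 18*a^2 + 6*a - 28*l^3 + l^2*(6*a + 3) + l*(18*a^2 + 33*a + 33) - 8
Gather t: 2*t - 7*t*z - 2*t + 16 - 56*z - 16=-7*t*z - 56*z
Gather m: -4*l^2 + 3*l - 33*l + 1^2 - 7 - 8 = -4*l^2 - 30*l - 14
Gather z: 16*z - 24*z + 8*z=0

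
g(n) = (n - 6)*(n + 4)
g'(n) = 2*n - 2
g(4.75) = -10.94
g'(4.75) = 7.50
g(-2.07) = -15.58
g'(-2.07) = -6.14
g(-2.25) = -14.44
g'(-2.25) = -6.50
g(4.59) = -12.11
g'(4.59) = 7.18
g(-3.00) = -9.00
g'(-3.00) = -8.00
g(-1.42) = -19.14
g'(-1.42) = -4.84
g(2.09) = -23.81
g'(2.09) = 2.18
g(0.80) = -24.96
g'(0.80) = -0.40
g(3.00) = -21.00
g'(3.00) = 4.00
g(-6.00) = 24.00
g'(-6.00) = -14.00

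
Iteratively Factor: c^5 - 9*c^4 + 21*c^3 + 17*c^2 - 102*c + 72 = (c - 3)*(c^4 - 6*c^3 + 3*c^2 + 26*c - 24) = (c - 4)*(c - 3)*(c^3 - 2*c^2 - 5*c + 6) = (c - 4)*(c - 3)*(c - 1)*(c^2 - c - 6) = (c - 4)*(c - 3)*(c - 1)*(c + 2)*(c - 3)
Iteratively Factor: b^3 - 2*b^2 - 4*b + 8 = (b - 2)*(b^2 - 4) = (b - 2)^2*(b + 2)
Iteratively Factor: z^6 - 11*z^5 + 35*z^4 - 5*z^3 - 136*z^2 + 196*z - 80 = (z - 4)*(z^5 - 7*z^4 + 7*z^3 + 23*z^2 - 44*z + 20) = (z - 4)*(z - 2)*(z^4 - 5*z^3 - 3*z^2 + 17*z - 10) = (z - 4)*(z - 2)*(z + 2)*(z^3 - 7*z^2 + 11*z - 5) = (z - 4)*(z - 2)*(z - 1)*(z + 2)*(z^2 - 6*z + 5) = (z - 4)*(z - 2)*(z - 1)^2*(z + 2)*(z - 5)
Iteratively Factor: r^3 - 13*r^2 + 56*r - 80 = (r - 5)*(r^2 - 8*r + 16) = (r - 5)*(r - 4)*(r - 4)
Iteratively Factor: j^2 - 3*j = (j)*(j - 3)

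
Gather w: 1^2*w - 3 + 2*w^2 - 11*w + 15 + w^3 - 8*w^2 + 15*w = w^3 - 6*w^2 + 5*w + 12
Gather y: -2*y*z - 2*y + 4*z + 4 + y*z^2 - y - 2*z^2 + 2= y*(z^2 - 2*z - 3) - 2*z^2 + 4*z + 6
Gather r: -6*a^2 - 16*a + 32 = -6*a^2 - 16*a + 32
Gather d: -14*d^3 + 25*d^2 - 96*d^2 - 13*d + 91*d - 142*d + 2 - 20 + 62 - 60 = -14*d^3 - 71*d^2 - 64*d - 16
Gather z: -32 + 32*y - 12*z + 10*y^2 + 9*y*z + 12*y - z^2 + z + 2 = 10*y^2 + 44*y - z^2 + z*(9*y - 11) - 30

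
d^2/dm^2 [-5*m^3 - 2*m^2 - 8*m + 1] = -30*m - 4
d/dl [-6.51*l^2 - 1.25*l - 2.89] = -13.02*l - 1.25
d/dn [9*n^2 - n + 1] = 18*n - 1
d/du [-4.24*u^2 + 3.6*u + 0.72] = 3.6 - 8.48*u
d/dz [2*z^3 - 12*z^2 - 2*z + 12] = 6*z^2 - 24*z - 2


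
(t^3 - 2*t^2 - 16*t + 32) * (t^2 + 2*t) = t^5 - 20*t^3 + 64*t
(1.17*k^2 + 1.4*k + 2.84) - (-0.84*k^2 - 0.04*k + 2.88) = 2.01*k^2 + 1.44*k - 0.04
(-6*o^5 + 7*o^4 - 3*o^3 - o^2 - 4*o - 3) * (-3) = 18*o^5 - 21*o^4 + 9*o^3 + 3*o^2 + 12*o + 9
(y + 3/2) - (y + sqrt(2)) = 3/2 - sqrt(2)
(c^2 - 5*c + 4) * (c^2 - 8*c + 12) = c^4 - 13*c^3 + 56*c^2 - 92*c + 48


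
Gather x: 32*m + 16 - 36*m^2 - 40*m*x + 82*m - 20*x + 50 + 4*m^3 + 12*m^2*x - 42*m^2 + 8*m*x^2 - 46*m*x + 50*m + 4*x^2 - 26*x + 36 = 4*m^3 - 78*m^2 + 164*m + x^2*(8*m + 4) + x*(12*m^2 - 86*m - 46) + 102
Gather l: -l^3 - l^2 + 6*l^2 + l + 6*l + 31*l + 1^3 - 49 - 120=-l^3 + 5*l^2 + 38*l - 168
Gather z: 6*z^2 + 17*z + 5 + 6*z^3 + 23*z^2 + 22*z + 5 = 6*z^3 + 29*z^2 + 39*z + 10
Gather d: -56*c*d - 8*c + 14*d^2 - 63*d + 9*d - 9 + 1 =-8*c + 14*d^2 + d*(-56*c - 54) - 8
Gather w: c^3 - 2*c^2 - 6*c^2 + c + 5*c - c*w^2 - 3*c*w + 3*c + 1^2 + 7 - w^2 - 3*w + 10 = c^3 - 8*c^2 + 9*c + w^2*(-c - 1) + w*(-3*c - 3) + 18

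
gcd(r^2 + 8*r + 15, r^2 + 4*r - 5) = r + 5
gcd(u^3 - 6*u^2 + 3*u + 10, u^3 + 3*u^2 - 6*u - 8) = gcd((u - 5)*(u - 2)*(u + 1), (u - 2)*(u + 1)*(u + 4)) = u^2 - u - 2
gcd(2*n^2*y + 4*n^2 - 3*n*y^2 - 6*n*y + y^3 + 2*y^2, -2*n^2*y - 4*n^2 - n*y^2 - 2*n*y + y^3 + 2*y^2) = -2*n*y - 4*n + y^2 + 2*y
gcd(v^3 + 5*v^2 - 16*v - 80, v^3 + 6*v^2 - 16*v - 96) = v^2 - 16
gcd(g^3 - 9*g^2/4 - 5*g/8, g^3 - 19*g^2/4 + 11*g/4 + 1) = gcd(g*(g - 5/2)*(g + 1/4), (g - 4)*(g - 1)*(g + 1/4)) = g + 1/4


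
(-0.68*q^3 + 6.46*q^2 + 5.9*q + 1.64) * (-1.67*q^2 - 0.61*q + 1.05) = 1.1356*q^5 - 10.3734*q^4 - 14.5076*q^3 + 0.4452*q^2 + 5.1946*q + 1.722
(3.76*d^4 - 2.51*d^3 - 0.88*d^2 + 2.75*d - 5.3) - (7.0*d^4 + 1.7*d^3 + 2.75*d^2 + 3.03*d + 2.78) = -3.24*d^4 - 4.21*d^3 - 3.63*d^2 - 0.28*d - 8.08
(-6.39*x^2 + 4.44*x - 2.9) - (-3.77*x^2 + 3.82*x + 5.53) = -2.62*x^2 + 0.620000000000001*x - 8.43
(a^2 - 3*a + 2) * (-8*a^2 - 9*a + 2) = -8*a^4 + 15*a^3 + 13*a^2 - 24*a + 4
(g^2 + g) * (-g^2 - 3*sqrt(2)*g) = -g^4 - 3*sqrt(2)*g^3 - g^3 - 3*sqrt(2)*g^2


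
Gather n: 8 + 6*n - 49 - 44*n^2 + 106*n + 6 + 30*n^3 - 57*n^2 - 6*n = 30*n^3 - 101*n^2 + 106*n - 35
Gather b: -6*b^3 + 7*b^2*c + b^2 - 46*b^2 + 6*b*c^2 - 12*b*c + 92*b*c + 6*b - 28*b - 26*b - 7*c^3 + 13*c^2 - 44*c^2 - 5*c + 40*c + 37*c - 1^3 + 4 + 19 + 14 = -6*b^3 + b^2*(7*c - 45) + b*(6*c^2 + 80*c - 48) - 7*c^3 - 31*c^2 + 72*c + 36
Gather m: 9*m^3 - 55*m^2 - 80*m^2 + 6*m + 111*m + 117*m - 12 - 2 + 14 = 9*m^3 - 135*m^2 + 234*m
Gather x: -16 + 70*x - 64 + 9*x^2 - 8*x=9*x^2 + 62*x - 80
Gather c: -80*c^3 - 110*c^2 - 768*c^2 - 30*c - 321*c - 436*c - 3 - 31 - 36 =-80*c^3 - 878*c^2 - 787*c - 70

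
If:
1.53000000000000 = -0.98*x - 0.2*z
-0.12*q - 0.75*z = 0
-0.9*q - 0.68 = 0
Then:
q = -0.76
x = -1.59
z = 0.12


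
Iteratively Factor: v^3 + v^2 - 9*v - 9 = (v + 1)*(v^2 - 9) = (v + 1)*(v + 3)*(v - 3)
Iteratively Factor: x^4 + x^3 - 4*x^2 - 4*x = (x + 1)*(x^3 - 4*x) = (x - 2)*(x + 1)*(x^2 + 2*x) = x*(x - 2)*(x + 1)*(x + 2)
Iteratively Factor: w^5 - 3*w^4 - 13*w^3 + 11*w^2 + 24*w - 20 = (w - 5)*(w^4 + 2*w^3 - 3*w^2 - 4*w + 4) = (w - 5)*(w - 1)*(w^3 + 3*w^2 - 4) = (w - 5)*(w - 1)*(w + 2)*(w^2 + w - 2) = (w - 5)*(w - 1)*(w + 2)^2*(w - 1)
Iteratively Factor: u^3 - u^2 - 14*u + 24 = (u - 2)*(u^2 + u - 12) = (u - 2)*(u + 4)*(u - 3)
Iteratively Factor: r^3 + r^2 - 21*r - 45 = (r - 5)*(r^2 + 6*r + 9) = (r - 5)*(r + 3)*(r + 3)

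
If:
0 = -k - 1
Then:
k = -1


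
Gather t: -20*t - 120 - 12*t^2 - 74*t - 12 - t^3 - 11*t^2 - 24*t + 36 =-t^3 - 23*t^2 - 118*t - 96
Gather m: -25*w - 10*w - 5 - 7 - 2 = -35*w - 14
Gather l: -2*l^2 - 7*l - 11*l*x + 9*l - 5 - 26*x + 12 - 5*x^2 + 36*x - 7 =-2*l^2 + l*(2 - 11*x) - 5*x^2 + 10*x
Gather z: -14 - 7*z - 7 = -7*z - 21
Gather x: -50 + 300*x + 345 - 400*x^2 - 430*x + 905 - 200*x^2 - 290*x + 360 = -600*x^2 - 420*x + 1560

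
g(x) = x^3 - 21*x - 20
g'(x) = 3*x^2 - 21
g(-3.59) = 9.12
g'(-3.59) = 17.66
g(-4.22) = -6.53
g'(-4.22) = 32.43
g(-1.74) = 11.27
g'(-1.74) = -11.92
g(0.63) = -32.98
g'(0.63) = -19.81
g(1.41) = -46.81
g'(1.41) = -15.04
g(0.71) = -34.55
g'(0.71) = -19.49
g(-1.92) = 13.24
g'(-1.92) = -9.94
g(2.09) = -54.76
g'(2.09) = -7.90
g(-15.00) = -3080.00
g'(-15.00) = 654.00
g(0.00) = -20.00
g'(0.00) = -21.00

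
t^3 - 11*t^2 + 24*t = t*(t - 8)*(t - 3)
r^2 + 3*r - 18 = (r - 3)*(r + 6)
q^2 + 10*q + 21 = (q + 3)*(q + 7)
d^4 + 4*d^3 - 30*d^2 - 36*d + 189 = (d - 3)^2*(d + 3)*(d + 7)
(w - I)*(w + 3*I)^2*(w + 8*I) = w^4 + 13*I*w^3 - 43*w^2 - 15*I*w - 72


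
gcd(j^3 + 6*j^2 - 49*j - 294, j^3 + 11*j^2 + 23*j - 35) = j + 7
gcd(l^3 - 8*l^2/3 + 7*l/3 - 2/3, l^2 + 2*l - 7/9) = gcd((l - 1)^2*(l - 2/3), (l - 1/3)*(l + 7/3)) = 1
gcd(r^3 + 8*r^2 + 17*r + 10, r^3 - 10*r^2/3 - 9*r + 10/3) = r + 2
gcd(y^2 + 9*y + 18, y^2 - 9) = y + 3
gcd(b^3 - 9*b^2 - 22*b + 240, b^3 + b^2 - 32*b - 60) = b^2 - b - 30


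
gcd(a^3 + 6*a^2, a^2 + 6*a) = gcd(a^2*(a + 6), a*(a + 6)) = a^2 + 6*a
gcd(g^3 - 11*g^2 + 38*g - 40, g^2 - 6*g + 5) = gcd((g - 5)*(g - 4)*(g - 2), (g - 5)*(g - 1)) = g - 5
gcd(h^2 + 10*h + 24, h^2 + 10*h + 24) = h^2 + 10*h + 24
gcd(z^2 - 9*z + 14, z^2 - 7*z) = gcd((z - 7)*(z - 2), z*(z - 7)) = z - 7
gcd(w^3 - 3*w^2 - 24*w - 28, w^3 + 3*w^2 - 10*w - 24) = w + 2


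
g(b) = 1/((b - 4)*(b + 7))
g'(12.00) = 0.00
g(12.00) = 0.01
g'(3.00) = -0.09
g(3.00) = -0.10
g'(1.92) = -0.02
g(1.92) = -0.05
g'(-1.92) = 0.00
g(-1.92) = -0.03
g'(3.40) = -0.25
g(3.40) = -0.16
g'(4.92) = -0.11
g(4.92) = 0.09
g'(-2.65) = 0.00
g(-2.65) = -0.03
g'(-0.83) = -0.00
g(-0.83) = -0.03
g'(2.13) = -0.02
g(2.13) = -0.06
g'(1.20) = -0.01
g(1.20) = -0.04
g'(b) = -1/((b - 4)*(b + 7)^2) - 1/((b - 4)^2*(b + 7)) = (-2*b - 3)/(b^4 + 6*b^3 - 47*b^2 - 168*b + 784)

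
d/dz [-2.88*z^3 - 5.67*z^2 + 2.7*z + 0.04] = -8.64*z^2 - 11.34*z + 2.7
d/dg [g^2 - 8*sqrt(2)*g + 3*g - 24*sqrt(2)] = 2*g - 8*sqrt(2) + 3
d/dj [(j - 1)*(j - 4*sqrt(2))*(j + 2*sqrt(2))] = 3*j^2 - 4*sqrt(2)*j - 2*j - 16 + 2*sqrt(2)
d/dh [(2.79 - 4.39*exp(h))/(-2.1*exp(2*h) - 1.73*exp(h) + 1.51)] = (-9.219*exp(2*h) + 11.718*exp(h) - 1.8022)*exp(h)/(4.41*exp(4*h) + 7.266*exp(3*h) - 3.3491*exp(2*h) - 5.2246*exp(h) + 2.2801)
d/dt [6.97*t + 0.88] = 6.97000000000000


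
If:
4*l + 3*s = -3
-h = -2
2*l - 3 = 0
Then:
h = 2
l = 3/2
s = -3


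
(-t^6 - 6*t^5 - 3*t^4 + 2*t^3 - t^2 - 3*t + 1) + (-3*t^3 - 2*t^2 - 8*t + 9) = -t^6 - 6*t^5 - 3*t^4 - t^3 - 3*t^2 - 11*t + 10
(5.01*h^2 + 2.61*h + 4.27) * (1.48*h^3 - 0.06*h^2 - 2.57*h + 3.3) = 7.4148*h^5 + 3.5622*h^4 - 6.7127*h^3 + 9.5691*h^2 - 2.3609*h + 14.091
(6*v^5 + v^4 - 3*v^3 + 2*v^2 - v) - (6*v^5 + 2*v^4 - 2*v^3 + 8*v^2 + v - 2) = -v^4 - v^3 - 6*v^2 - 2*v + 2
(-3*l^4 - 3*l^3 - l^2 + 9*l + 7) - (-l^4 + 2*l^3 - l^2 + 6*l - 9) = -2*l^4 - 5*l^3 + 3*l + 16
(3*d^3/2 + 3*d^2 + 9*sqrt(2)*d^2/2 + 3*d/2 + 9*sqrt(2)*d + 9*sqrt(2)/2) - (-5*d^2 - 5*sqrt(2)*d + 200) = 3*d^3/2 + 9*sqrt(2)*d^2/2 + 8*d^2 + 3*d/2 + 14*sqrt(2)*d - 200 + 9*sqrt(2)/2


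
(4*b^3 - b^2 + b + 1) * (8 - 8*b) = -32*b^4 + 40*b^3 - 16*b^2 + 8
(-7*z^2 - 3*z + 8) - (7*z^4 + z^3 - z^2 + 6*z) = -7*z^4 - z^3 - 6*z^2 - 9*z + 8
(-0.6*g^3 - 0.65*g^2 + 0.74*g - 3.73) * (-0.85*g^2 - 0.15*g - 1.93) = 0.51*g^5 + 0.6425*g^4 + 0.6265*g^3 + 4.314*g^2 - 0.8687*g + 7.1989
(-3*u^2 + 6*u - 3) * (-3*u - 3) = 9*u^3 - 9*u^2 - 9*u + 9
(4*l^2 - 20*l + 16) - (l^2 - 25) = 3*l^2 - 20*l + 41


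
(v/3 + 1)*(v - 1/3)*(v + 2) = v^3/3 + 14*v^2/9 + 13*v/9 - 2/3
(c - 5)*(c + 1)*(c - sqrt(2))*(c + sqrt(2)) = c^4 - 4*c^3 - 7*c^2 + 8*c + 10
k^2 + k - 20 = (k - 4)*(k + 5)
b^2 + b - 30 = (b - 5)*(b + 6)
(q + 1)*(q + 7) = q^2 + 8*q + 7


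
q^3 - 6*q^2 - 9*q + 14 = (q - 7)*(q - 1)*(q + 2)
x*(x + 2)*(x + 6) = x^3 + 8*x^2 + 12*x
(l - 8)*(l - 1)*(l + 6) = l^3 - 3*l^2 - 46*l + 48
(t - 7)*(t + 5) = t^2 - 2*t - 35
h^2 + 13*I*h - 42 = (h + 6*I)*(h + 7*I)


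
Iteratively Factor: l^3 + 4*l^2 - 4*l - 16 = (l + 2)*(l^2 + 2*l - 8) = (l - 2)*(l + 2)*(l + 4)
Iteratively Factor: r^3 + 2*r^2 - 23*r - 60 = (r + 4)*(r^2 - 2*r - 15) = (r + 3)*(r + 4)*(r - 5)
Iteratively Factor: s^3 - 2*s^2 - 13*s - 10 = (s + 2)*(s^2 - 4*s - 5) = (s + 1)*(s + 2)*(s - 5)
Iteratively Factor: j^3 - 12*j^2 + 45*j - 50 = (j - 5)*(j^2 - 7*j + 10) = (j - 5)*(j - 2)*(j - 5)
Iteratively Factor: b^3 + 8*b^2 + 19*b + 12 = (b + 1)*(b^2 + 7*b + 12) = (b + 1)*(b + 3)*(b + 4)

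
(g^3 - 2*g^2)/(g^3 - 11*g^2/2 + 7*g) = 2*g/(2*g - 7)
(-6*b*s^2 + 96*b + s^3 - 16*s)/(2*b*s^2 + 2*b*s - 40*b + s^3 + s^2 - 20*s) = (-6*b*s - 24*b + s^2 + 4*s)/(2*b*s + 10*b + s^2 + 5*s)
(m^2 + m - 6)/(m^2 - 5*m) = (m^2 + m - 6)/(m*(m - 5))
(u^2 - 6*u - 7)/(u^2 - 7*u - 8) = (u - 7)/(u - 8)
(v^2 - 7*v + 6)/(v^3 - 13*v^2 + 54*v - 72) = (v - 1)/(v^2 - 7*v + 12)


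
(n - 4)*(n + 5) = n^2 + n - 20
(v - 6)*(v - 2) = v^2 - 8*v + 12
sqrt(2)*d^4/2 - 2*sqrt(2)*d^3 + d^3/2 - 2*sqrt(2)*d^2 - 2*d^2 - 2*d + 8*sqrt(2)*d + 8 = (d - 4)*(d - 2)*(d + 2)*(sqrt(2)*d/2 + 1/2)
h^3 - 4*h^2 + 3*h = h*(h - 3)*(h - 1)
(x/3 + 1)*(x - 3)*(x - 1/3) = x^3/3 - x^2/9 - 3*x + 1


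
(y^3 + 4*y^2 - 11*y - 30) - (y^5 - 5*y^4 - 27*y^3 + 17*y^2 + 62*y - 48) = -y^5 + 5*y^4 + 28*y^3 - 13*y^2 - 73*y + 18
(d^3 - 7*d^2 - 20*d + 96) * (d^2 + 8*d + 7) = d^5 + d^4 - 69*d^3 - 113*d^2 + 628*d + 672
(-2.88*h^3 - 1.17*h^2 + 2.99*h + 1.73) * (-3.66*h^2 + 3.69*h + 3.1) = 10.5408*h^5 - 6.345*h^4 - 24.1887*h^3 + 1.0743*h^2 + 15.6527*h + 5.363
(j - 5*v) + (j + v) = 2*j - 4*v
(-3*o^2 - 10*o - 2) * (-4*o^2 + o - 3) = 12*o^4 + 37*o^3 + 7*o^2 + 28*o + 6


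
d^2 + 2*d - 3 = (d - 1)*(d + 3)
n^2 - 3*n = n*(n - 3)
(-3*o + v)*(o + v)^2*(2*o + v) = -6*o^4 - 13*o^3*v - 7*o^2*v^2 + o*v^3 + v^4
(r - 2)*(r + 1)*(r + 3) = r^3 + 2*r^2 - 5*r - 6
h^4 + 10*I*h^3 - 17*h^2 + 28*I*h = h*(h - I)*(h + 4*I)*(h + 7*I)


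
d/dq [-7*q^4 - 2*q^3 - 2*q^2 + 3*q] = -28*q^3 - 6*q^2 - 4*q + 3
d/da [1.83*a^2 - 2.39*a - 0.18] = 3.66*a - 2.39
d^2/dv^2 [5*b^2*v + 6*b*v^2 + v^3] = 12*b + 6*v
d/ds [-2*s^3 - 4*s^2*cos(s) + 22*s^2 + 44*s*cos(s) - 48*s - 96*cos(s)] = 4*s^2*sin(s) - 6*s^2 - 44*s*sin(s) - 8*s*cos(s) + 44*s + 96*sin(s) + 44*cos(s) - 48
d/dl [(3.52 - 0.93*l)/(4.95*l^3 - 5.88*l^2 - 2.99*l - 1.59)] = (9.207*l^3 - 57.7404*l^2 + 41.3952*l + 12.0035)/(24.5025*l^6 - 58.212*l^5 + 4.97339999999999*l^4 + 19.4214*l^3 + 27.6385*l^2 + 9.5082*l + 2.5281)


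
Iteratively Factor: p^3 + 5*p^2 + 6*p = (p + 2)*(p^2 + 3*p) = (p + 2)*(p + 3)*(p)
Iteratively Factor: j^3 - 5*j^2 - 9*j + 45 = (j - 3)*(j^2 - 2*j - 15) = (j - 3)*(j + 3)*(j - 5)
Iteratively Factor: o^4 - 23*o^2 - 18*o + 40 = (o + 4)*(o^3 - 4*o^2 - 7*o + 10) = (o - 5)*(o + 4)*(o^2 + o - 2) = (o - 5)*(o + 2)*(o + 4)*(o - 1)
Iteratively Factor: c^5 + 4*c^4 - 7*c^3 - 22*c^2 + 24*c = (c)*(c^4 + 4*c^3 - 7*c^2 - 22*c + 24) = c*(c - 2)*(c^3 + 6*c^2 + 5*c - 12) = c*(c - 2)*(c + 4)*(c^2 + 2*c - 3) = c*(c - 2)*(c - 1)*(c + 4)*(c + 3)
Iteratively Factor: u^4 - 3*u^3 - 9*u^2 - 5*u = (u + 1)*(u^3 - 4*u^2 - 5*u) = u*(u + 1)*(u^2 - 4*u - 5) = u*(u + 1)^2*(u - 5)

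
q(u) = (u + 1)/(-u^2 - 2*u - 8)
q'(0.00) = -0.09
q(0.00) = -0.12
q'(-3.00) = -0.02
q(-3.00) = 0.18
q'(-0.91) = -0.14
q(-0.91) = -0.01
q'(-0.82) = -0.14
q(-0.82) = -0.03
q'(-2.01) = -0.09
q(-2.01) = 0.13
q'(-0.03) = -0.10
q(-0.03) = -0.12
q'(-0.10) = -0.10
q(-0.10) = -0.12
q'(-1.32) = -0.14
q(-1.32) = 0.05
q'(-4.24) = 0.01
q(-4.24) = 0.19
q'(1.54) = -0.00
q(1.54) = -0.19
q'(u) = (u + 1)*(2*u + 2)/(-u^2 - 2*u - 8)^2 + 1/(-u^2 - 2*u - 8)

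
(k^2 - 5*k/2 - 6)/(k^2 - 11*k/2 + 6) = (2*k + 3)/(2*k - 3)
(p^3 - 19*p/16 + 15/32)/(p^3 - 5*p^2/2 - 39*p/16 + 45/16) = (p - 1/2)/(p - 3)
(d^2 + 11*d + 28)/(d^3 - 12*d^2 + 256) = (d + 7)/(d^2 - 16*d + 64)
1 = 1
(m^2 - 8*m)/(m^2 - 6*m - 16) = m/(m + 2)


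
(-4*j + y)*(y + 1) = -4*j*y - 4*j + y^2 + y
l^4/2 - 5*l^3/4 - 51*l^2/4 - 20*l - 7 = (l/2 + 1)*(l - 7)*(l + 1/2)*(l + 2)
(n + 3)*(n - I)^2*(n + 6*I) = n^4 + 3*n^3 + 4*I*n^3 + 11*n^2 + 12*I*n^2 + 33*n - 6*I*n - 18*I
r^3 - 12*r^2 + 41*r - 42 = (r - 7)*(r - 3)*(r - 2)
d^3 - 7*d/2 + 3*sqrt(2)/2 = (d - sqrt(2))*(d - sqrt(2)/2)*(d + 3*sqrt(2)/2)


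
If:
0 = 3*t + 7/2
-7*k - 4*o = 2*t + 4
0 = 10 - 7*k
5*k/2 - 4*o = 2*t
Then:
No Solution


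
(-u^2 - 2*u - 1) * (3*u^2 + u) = -3*u^4 - 7*u^3 - 5*u^2 - u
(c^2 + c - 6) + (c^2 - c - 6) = 2*c^2 - 12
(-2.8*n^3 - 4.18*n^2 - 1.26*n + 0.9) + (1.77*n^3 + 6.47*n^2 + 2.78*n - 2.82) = -1.03*n^3 + 2.29*n^2 + 1.52*n - 1.92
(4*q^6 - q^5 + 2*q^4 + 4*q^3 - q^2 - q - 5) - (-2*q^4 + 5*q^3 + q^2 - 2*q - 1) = 4*q^6 - q^5 + 4*q^4 - q^3 - 2*q^2 + q - 4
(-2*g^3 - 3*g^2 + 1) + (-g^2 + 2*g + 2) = -2*g^3 - 4*g^2 + 2*g + 3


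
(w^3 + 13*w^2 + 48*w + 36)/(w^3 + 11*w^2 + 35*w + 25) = (w^2 + 12*w + 36)/(w^2 + 10*w + 25)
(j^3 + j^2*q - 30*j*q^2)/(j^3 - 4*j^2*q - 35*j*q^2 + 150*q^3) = j/(j - 5*q)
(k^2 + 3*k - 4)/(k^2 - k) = (k + 4)/k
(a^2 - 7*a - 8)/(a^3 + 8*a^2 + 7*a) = (a - 8)/(a*(a + 7))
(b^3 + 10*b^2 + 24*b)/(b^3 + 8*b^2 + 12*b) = (b + 4)/(b + 2)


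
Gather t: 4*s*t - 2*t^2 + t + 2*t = -2*t^2 + t*(4*s + 3)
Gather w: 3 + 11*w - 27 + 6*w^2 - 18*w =6*w^2 - 7*w - 24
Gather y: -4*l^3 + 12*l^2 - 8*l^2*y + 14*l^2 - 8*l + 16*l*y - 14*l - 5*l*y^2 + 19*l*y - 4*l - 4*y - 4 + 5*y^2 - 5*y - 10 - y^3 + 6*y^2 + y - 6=-4*l^3 + 26*l^2 - 26*l - y^3 + y^2*(11 - 5*l) + y*(-8*l^2 + 35*l - 8) - 20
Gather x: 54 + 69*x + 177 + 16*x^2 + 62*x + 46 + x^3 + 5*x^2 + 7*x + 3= x^3 + 21*x^2 + 138*x + 280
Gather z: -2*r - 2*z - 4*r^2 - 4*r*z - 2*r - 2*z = -4*r^2 - 4*r + z*(-4*r - 4)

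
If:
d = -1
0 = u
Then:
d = -1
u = 0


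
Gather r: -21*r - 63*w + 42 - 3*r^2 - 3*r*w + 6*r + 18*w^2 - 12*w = -3*r^2 + r*(-3*w - 15) + 18*w^2 - 75*w + 42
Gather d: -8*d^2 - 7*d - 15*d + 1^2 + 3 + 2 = -8*d^2 - 22*d + 6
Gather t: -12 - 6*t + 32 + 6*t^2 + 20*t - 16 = 6*t^2 + 14*t + 4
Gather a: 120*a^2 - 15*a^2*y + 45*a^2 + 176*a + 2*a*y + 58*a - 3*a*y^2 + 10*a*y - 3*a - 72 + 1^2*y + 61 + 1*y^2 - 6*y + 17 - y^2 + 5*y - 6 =a^2*(165 - 15*y) + a*(-3*y^2 + 12*y + 231)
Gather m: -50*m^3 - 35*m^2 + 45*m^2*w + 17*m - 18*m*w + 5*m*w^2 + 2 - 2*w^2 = -50*m^3 + m^2*(45*w - 35) + m*(5*w^2 - 18*w + 17) - 2*w^2 + 2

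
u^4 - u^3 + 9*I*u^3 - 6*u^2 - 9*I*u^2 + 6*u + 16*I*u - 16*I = (u - 1)*(u - I)*(u + 2*I)*(u + 8*I)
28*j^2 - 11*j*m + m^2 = (-7*j + m)*(-4*j + m)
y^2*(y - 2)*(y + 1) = y^4 - y^3 - 2*y^2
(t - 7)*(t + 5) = t^2 - 2*t - 35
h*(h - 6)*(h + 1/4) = h^3 - 23*h^2/4 - 3*h/2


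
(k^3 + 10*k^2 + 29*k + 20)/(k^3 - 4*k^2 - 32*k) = (k^2 + 6*k + 5)/(k*(k - 8))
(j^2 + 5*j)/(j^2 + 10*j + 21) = j*(j + 5)/(j^2 + 10*j + 21)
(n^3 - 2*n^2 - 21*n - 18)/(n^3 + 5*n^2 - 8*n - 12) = (n^2 - 3*n - 18)/(n^2 + 4*n - 12)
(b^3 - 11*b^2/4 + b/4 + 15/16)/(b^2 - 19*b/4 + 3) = (b^2 - 2*b - 5/4)/(b - 4)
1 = 1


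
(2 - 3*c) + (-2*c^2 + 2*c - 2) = -2*c^2 - c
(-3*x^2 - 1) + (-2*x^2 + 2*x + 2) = -5*x^2 + 2*x + 1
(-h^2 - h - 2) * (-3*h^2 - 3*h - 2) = 3*h^4 + 6*h^3 + 11*h^2 + 8*h + 4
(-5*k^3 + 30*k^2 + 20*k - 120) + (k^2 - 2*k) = -5*k^3 + 31*k^2 + 18*k - 120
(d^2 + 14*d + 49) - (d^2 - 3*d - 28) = 17*d + 77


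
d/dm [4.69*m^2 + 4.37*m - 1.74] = 9.38*m + 4.37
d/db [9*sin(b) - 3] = 9*cos(b)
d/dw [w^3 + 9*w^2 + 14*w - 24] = 3*w^2 + 18*w + 14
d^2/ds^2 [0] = 0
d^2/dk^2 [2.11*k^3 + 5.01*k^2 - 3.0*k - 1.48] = 12.66*k + 10.02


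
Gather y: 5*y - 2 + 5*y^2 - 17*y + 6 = 5*y^2 - 12*y + 4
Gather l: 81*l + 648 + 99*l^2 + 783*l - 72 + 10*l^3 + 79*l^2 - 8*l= 10*l^3 + 178*l^2 + 856*l + 576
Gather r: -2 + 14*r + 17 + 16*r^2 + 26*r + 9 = 16*r^2 + 40*r + 24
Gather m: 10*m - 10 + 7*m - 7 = 17*m - 17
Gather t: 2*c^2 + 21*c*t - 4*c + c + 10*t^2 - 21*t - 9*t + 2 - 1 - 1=2*c^2 - 3*c + 10*t^2 + t*(21*c - 30)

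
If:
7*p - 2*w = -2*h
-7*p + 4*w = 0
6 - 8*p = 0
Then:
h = -21/16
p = 3/4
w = 21/16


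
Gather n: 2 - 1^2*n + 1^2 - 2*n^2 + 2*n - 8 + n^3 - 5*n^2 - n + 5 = n^3 - 7*n^2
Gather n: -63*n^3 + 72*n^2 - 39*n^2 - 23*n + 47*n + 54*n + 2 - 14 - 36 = -63*n^3 + 33*n^2 + 78*n - 48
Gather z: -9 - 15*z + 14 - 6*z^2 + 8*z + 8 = -6*z^2 - 7*z + 13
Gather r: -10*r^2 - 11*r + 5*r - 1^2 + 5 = -10*r^2 - 6*r + 4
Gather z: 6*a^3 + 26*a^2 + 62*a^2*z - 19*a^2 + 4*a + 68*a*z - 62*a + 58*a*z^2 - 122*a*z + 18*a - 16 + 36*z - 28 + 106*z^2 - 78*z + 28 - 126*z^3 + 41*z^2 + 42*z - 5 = 6*a^3 + 7*a^2 - 40*a - 126*z^3 + z^2*(58*a + 147) + z*(62*a^2 - 54*a) - 21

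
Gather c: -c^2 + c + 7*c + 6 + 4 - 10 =-c^2 + 8*c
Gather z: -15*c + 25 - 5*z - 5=-15*c - 5*z + 20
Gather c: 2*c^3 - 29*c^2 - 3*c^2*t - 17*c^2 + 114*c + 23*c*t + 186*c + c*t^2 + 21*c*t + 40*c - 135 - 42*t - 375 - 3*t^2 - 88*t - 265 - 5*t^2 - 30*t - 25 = 2*c^3 + c^2*(-3*t - 46) + c*(t^2 + 44*t + 340) - 8*t^2 - 160*t - 800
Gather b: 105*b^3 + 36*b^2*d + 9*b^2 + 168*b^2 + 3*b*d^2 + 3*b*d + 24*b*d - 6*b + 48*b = 105*b^3 + b^2*(36*d + 177) + b*(3*d^2 + 27*d + 42)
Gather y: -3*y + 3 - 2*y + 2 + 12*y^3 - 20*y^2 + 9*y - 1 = 12*y^3 - 20*y^2 + 4*y + 4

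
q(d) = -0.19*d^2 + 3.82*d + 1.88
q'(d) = 3.82 - 0.38*d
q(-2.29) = -7.86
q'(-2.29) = 4.69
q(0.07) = 2.15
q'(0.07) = 3.79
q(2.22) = 9.42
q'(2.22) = 2.98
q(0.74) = 4.60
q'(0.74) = 3.54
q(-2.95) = -11.04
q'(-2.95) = 4.94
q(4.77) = 15.78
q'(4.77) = 2.01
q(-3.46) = -13.61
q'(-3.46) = 5.13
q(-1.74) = -5.34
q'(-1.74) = 4.48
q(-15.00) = -98.17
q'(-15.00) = 9.52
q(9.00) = 20.87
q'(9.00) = 0.40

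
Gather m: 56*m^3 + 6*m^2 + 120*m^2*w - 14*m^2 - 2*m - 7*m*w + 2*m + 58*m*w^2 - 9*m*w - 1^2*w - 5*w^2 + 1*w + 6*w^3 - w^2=56*m^3 + m^2*(120*w - 8) + m*(58*w^2 - 16*w) + 6*w^3 - 6*w^2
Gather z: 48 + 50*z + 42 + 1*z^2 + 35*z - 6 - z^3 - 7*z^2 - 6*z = -z^3 - 6*z^2 + 79*z + 84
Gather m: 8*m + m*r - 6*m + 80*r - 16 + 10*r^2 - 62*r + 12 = m*(r + 2) + 10*r^2 + 18*r - 4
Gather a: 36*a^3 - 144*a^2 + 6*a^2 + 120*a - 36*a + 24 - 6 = 36*a^3 - 138*a^2 + 84*a + 18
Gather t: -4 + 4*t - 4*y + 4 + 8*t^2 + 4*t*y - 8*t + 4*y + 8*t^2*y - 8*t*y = t^2*(8*y + 8) + t*(-4*y - 4)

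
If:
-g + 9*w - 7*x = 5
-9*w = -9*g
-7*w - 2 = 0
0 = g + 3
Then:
No Solution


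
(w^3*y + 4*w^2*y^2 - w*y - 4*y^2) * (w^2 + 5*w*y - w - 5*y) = w^5*y + 9*w^4*y^2 - w^4*y + 20*w^3*y^3 - 9*w^3*y^2 - w^3*y - 20*w^2*y^3 - 9*w^2*y^2 + w^2*y - 20*w*y^3 + 9*w*y^2 + 20*y^3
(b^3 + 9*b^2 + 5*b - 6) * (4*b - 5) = 4*b^4 + 31*b^3 - 25*b^2 - 49*b + 30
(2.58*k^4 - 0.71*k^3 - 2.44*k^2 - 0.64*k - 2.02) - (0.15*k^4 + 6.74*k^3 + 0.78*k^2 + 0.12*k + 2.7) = 2.43*k^4 - 7.45*k^3 - 3.22*k^2 - 0.76*k - 4.72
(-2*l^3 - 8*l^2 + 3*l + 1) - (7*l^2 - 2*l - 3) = -2*l^3 - 15*l^2 + 5*l + 4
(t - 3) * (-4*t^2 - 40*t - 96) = -4*t^3 - 28*t^2 + 24*t + 288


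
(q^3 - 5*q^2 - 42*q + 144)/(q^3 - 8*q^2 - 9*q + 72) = (q + 6)/(q + 3)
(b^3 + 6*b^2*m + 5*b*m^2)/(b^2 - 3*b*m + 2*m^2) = b*(b^2 + 6*b*m + 5*m^2)/(b^2 - 3*b*m + 2*m^2)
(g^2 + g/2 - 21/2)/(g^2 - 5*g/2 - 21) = (g - 3)/(g - 6)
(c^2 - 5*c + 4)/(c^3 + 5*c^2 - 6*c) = (c - 4)/(c*(c + 6))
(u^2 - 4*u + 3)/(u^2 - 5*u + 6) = (u - 1)/(u - 2)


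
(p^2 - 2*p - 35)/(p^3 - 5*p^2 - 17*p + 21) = (p + 5)/(p^2 + 2*p - 3)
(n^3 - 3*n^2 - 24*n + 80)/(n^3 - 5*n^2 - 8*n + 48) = (n + 5)/(n + 3)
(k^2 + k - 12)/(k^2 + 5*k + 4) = (k - 3)/(k + 1)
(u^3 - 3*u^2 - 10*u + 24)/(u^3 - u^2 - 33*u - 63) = (u^2 - 6*u + 8)/(u^2 - 4*u - 21)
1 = 1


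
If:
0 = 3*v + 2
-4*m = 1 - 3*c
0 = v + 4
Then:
No Solution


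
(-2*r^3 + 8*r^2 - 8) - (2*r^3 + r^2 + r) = -4*r^3 + 7*r^2 - r - 8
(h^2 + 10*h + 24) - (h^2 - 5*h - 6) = 15*h + 30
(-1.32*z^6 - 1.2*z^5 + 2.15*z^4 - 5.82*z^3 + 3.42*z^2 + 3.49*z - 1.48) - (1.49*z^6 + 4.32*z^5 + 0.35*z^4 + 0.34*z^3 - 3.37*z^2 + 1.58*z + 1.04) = -2.81*z^6 - 5.52*z^5 + 1.8*z^4 - 6.16*z^3 + 6.79*z^2 + 1.91*z - 2.52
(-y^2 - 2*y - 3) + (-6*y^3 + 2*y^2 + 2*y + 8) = -6*y^3 + y^2 + 5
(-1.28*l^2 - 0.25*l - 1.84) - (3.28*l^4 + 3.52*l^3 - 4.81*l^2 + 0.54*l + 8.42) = -3.28*l^4 - 3.52*l^3 + 3.53*l^2 - 0.79*l - 10.26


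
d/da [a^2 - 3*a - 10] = 2*a - 3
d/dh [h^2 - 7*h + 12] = 2*h - 7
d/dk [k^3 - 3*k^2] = 3*k*(k - 2)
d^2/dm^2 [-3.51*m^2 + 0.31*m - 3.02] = -7.02000000000000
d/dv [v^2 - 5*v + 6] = 2*v - 5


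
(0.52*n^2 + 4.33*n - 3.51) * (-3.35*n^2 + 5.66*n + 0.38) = -1.742*n^4 - 11.5623*n^3 + 36.4639*n^2 - 18.2212*n - 1.3338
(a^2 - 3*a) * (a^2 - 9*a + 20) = a^4 - 12*a^3 + 47*a^2 - 60*a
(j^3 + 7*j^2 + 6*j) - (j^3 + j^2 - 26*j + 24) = 6*j^2 + 32*j - 24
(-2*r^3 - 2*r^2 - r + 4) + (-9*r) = -2*r^3 - 2*r^2 - 10*r + 4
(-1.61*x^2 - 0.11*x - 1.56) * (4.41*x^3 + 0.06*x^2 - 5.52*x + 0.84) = -7.1001*x^5 - 0.5817*x^4 + 2.001*x^3 - 0.8388*x^2 + 8.5188*x - 1.3104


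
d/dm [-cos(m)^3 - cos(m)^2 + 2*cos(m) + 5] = (3*cos(m)^2 + 2*cos(m) - 2)*sin(m)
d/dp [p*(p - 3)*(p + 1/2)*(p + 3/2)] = 4*p^3 - 3*p^2 - 21*p/2 - 9/4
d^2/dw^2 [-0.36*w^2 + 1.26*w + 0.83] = -0.720000000000000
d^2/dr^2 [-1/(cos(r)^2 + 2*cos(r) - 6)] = (8*sin(r)^4 - 60*sin(r)^2 + 9*cos(r) + 3*cos(3*r) + 12)/(2*(-sin(r)^2 + 2*cos(r) - 5)^3)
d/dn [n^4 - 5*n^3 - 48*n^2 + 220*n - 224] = 4*n^3 - 15*n^2 - 96*n + 220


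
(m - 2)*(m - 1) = m^2 - 3*m + 2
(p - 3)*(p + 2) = p^2 - p - 6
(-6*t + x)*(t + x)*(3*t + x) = -18*t^3 - 21*t^2*x - 2*t*x^2 + x^3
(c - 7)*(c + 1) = c^2 - 6*c - 7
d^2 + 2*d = d*(d + 2)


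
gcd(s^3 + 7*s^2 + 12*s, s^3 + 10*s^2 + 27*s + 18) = s + 3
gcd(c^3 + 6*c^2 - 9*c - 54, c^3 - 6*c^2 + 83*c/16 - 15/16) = 1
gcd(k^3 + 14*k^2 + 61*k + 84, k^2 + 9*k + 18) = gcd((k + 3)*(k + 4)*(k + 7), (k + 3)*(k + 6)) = k + 3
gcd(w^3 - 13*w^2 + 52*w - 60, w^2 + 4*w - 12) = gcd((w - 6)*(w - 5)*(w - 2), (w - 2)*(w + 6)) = w - 2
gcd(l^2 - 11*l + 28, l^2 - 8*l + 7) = l - 7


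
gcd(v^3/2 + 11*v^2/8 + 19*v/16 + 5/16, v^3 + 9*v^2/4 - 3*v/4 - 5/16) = 1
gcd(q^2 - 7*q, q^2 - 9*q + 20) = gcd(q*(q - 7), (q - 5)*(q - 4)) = 1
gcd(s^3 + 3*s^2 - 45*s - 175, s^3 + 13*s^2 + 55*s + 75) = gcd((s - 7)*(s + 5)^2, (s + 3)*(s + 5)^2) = s^2 + 10*s + 25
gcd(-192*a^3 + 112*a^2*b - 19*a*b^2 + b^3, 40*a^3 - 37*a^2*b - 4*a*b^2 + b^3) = 8*a - b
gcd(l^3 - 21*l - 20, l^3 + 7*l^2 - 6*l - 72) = l + 4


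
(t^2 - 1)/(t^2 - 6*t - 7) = (t - 1)/(t - 7)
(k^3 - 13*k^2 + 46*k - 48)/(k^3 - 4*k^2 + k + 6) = (k - 8)/(k + 1)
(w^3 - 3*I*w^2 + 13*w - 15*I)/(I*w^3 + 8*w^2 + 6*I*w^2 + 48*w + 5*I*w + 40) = (-I*w^3 - 3*w^2 - 13*I*w - 15)/(w^3 + w^2*(6 - 8*I) + w*(5 - 48*I) - 40*I)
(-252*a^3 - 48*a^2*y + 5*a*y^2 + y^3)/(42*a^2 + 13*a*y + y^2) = (-42*a^2 - a*y + y^2)/(7*a + y)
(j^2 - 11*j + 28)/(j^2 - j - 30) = (-j^2 + 11*j - 28)/(-j^2 + j + 30)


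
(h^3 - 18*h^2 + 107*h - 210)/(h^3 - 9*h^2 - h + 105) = (h - 6)/(h + 3)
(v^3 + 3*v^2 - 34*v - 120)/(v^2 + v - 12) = (v^2 - v - 30)/(v - 3)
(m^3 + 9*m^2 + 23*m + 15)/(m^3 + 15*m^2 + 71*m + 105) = (m + 1)/(m + 7)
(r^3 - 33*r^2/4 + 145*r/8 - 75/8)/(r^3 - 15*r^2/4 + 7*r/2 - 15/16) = 2*(r - 5)/(2*r - 1)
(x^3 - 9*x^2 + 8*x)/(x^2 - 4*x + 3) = x*(x - 8)/(x - 3)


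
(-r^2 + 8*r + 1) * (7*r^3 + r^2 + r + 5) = -7*r^5 + 55*r^4 + 14*r^3 + 4*r^2 + 41*r + 5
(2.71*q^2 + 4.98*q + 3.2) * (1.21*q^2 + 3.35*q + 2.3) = 3.2791*q^4 + 15.1043*q^3 + 26.788*q^2 + 22.174*q + 7.36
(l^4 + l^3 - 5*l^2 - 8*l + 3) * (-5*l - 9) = -5*l^5 - 14*l^4 + 16*l^3 + 85*l^2 + 57*l - 27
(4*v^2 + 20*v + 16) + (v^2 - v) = 5*v^2 + 19*v + 16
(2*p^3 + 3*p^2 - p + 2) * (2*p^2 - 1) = 4*p^5 + 6*p^4 - 4*p^3 + p^2 + p - 2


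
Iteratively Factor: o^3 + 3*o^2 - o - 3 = (o + 3)*(o^2 - 1) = (o + 1)*(o + 3)*(o - 1)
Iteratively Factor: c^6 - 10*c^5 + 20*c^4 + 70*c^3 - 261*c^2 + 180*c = (c - 4)*(c^5 - 6*c^4 - 4*c^3 + 54*c^2 - 45*c) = (c - 4)*(c + 3)*(c^4 - 9*c^3 + 23*c^2 - 15*c) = (c - 4)*(c - 3)*(c + 3)*(c^3 - 6*c^2 + 5*c) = c*(c - 4)*(c - 3)*(c + 3)*(c^2 - 6*c + 5) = c*(c - 4)*(c - 3)*(c - 1)*(c + 3)*(c - 5)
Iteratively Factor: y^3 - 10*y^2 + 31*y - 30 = (y - 2)*(y^2 - 8*y + 15) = (y - 5)*(y - 2)*(y - 3)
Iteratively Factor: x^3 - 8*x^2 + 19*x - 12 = (x - 1)*(x^2 - 7*x + 12) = (x - 4)*(x - 1)*(x - 3)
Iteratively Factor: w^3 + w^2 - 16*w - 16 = (w + 1)*(w^2 - 16) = (w - 4)*(w + 1)*(w + 4)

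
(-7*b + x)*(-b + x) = 7*b^2 - 8*b*x + x^2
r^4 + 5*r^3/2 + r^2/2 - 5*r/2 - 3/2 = (r - 1)*(r + 1)^2*(r + 3/2)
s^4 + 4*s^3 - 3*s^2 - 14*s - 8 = (s - 2)*(s + 1)^2*(s + 4)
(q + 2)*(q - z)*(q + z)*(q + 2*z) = q^4 + 2*q^3*z + 2*q^3 - q^2*z^2 + 4*q^2*z - 2*q*z^3 - 2*q*z^2 - 4*z^3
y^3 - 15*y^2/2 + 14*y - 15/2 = (y - 5)*(y - 3/2)*(y - 1)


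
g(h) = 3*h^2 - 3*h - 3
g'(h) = 6*h - 3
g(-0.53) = -0.57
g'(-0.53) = -6.18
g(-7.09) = 169.07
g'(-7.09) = -45.54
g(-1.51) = 8.37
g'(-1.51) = -12.06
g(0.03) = -3.09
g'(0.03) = -2.82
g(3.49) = 23.07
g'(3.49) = 17.94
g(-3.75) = 50.44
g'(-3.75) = -25.50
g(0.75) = -3.56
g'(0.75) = 1.50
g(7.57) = 146.20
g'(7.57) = 42.42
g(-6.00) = 123.00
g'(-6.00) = -39.00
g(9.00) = 213.00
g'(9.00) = 51.00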